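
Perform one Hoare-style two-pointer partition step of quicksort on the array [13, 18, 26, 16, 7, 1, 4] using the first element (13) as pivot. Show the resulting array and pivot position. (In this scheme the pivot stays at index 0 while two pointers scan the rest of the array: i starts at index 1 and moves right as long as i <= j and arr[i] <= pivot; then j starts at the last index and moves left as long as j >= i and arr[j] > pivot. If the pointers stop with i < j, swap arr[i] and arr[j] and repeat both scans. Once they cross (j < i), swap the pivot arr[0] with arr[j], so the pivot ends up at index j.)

Hoare-style two-pointer partition with pivot = 13:

Initial array: [13, 18, 26, 16, 7, 1, 4]

Pointers start at i = 1, j = 6.
i stops at index 1 (arr[1]=18 > 13), j stops at index 6 (arr[6]=4 <= 13): swap arr[1] and arr[6], array becomes [13, 4, 26, 16, 7, 1, 18]
i stops at index 2 (arr[2]=26 > 13), j stops at index 5 (arr[5]=1 <= 13): swap arr[2] and arr[5], array becomes [13, 4, 1, 16, 7, 26, 18]
i stops at index 3 (arr[3]=16 > 13), j stops at index 4 (arr[4]=7 <= 13): swap arr[3] and arr[4], array becomes [13, 4, 1, 7, 16, 26, 18]
i ends at 4, j ends at 3: the pointers have crossed (j < i), so scanning stops.

Swap pivot arr[0] with arr[3] to place pivot at position 3: [7, 4, 1, 13, 16, 26, 18]
Pivot position: 3

After partitioning with pivot 13, the array becomes [7, 4, 1, 13, 16, 26, 18]. The pivot is placed at index 3. All elements to the left of the pivot are <= 13, and all elements to the right are > 13.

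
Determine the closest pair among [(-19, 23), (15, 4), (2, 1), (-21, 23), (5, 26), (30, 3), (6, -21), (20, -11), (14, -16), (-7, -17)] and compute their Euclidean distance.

Computing all pairwise distances among 10 points:

d((-19, 23), (15, 4)) = 38.9487
d((-19, 23), (2, 1)) = 30.4138
d((-19, 23), (-21, 23)) = 2.0 <-- minimum
d((-19, 23), (5, 26)) = 24.1868
d((-19, 23), (30, 3)) = 52.9245
d((-19, 23), (6, -21)) = 50.6063
d((-19, 23), (20, -11)) = 51.7397
d((-19, 23), (14, -16)) = 51.0882
d((-19, 23), (-7, -17)) = 41.7612
d((15, 4), (2, 1)) = 13.3417
d((15, 4), (-21, 23)) = 40.7063
d((15, 4), (5, 26)) = 24.1661
d((15, 4), (30, 3)) = 15.0333
d((15, 4), (6, -21)) = 26.5707
d((15, 4), (20, -11)) = 15.8114
d((15, 4), (14, -16)) = 20.025
d((15, 4), (-7, -17)) = 30.4138
d((2, 1), (-21, 23)) = 31.8277
d((2, 1), (5, 26)) = 25.1794
d((2, 1), (30, 3)) = 28.0713
d((2, 1), (6, -21)) = 22.3607
d((2, 1), (20, -11)) = 21.6333
d((2, 1), (14, -16)) = 20.8087
d((2, 1), (-7, -17)) = 20.1246
d((-21, 23), (5, 26)) = 26.1725
d((-21, 23), (30, 3)) = 54.7814
d((-21, 23), (6, -21)) = 51.6236
d((-21, 23), (20, -11)) = 53.2635
d((-21, 23), (14, -16)) = 52.4023
d((-21, 23), (-7, -17)) = 42.3792
d((5, 26), (30, 3)) = 33.9706
d((5, 26), (6, -21)) = 47.0106
d((5, 26), (20, -11)) = 39.9249
d((5, 26), (14, -16)) = 42.9535
d((5, 26), (-7, -17)) = 44.643
d((30, 3), (6, -21)) = 33.9411
d((30, 3), (20, -11)) = 17.2047
d((30, 3), (14, -16)) = 24.8395
d((30, 3), (-7, -17)) = 42.0595
d((6, -21), (20, -11)) = 17.2047
d((6, -21), (14, -16)) = 9.434
d((6, -21), (-7, -17)) = 13.6015
d((20, -11), (14, -16)) = 7.8102
d((20, -11), (-7, -17)) = 27.6586
d((14, -16), (-7, -17)) = 21.0238

Closest pair: (-19, 23) and (-21, 23) with distance 2.0

The closest pair is (-19, 23) and (-21, 23) with Euclidean distance 2.0. For 10 points, brute-force pairwise comparison is shown above. For large n, the divide-and-conquer algorithm (sort by x, recurse on halves, check the dividing strip) achieves O(n log n).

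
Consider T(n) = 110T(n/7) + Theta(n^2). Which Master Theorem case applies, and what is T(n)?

Master Theorem for T(n) = 110T(n/7) + O(n^2):

a = 110, b = 7, c = 2
log_b(a) = log_7(110) = 2.4156

Case 1: c = 2 < log_7(110) = 2.4156
T(n) = O(n^(log_7 110))

For T(n) = 110T(n/7) + O(n^2): log_7(110) = 2.4156. This is Case 1 of the Master Theorem (c < log_b(a), work dominated by leaves), giving O(n^(log_7 110)).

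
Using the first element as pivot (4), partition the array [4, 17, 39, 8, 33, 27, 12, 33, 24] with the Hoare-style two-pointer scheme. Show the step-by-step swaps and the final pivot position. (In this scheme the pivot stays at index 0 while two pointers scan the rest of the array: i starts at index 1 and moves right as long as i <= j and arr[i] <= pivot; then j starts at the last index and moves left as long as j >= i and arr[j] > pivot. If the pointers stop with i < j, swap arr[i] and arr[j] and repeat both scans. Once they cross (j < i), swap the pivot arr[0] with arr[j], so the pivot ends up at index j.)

Hoare-style two-pointer partition with pivot = 4:

Initial array: [4, 17, 39, 8, 33, 27, 12, 33, 24]

Pointers start at i = 1, j = 8.
i ends at 1, j ends at 0: the pointers have crossed (j < i), so scanning stops.

j = 0, so swapping arr[0] with arr[j] leaves the pivot at position 0: [4, 17, 39, 8, 33, 27, 12, 33, 24]
Pivot position: 0

After partitioning with pivot 4, the array becomes [4, 17, 39, 8, 33, 27, 12, 33, 24]. The pivot is placed at index 0. All elements to the left of the pivot are <= 4, and all elements to the right are > 4.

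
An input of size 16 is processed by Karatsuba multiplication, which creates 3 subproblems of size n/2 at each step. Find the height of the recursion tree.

For divide and conquer with division factor 2:

Problem sizes at each level:
Level 0: 16
Level 1: 8
Level 2: 4
Level 3: 2
Level 4: 1

The root is level 0 and the size-1 base case is level 4 (the tree spans levels 0 through 4, i.e. 5 levels counting the root), so the depth is the number of divisions: log_2(16) = 4

The recursion tree depth is log_2(16) = 4. At each level, the problem size is divided by 2, so it takes 4 divisions to reduce to a base case of size 1. The algorithm makes 3 recursive calls at each level.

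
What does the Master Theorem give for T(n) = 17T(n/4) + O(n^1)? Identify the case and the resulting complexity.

Master Theorem for T(n) = 17T(n/4) + O(n^1):

a = 17, b = 4, c = 1
log_b(a) = log_4(17) = 2.0437

Case 1: c = 1 < log_4(17) = 2.0437
T(n) = O(n^(log_4 17))

For T(n) = 17T(n/4) + O(n^1): log_4(17) = 2.0437. This is Case 1 of the Master Theorem (c < log_b(a), work dominated by leaves), giving O(n^(log_4 17)).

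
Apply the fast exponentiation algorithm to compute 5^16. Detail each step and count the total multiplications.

Computing 5^16 by squaring (build up from 5^1; each line after the first costs one multiplication):

5^1 = 5
5^2 = (5^1)^2 = 5^2 = 25
5^4 = (5^2)^2 = 25^2 = 625
5^8 = (5^4)^2 = 625^2 = 390625
5^16 = (5^8)^2 = 390625^2 = 152587890625

Result: 152587890625
Multiplications needed: 4 (4 lines after 5^1)

5^16 = 152587890625. Using exponentiation by squaring, this requires 4 multiplications. The key idea: if the exponent is even, square the half-power; if odd, multiply by the base once.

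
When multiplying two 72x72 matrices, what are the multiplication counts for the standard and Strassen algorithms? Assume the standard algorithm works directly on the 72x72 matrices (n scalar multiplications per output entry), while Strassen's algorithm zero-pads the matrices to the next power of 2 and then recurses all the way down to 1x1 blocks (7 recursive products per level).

Matrix multiplication for 72x72 matrices:

Strassen's algorithm requires power-of-2 dimensions. Pad 72x72 to 128x128 (next power of 2).

Standard algorithm: 72^3 = 373248 multiplications
Strassen's algorithm: 7^(log2(128)) = 7^7 = 823543 multiplications
Difference: 373248 - 823543 = -450295 (Strassen uses MORE here due to padding overhead — for small or just-over-power-of-2 n, padding can outweigh the per-level savings)

Standard: 373248 multiplications (72^3). Strassen: 823543 multiplications (7^7, after padding to 128x128). Strassen reduces 8 recursive multiplications to 7 at each level.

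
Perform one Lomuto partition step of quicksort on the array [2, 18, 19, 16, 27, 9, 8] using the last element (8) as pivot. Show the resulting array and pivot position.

Lomuto partition with pivot = 8:

Initial array: [2, 18, 19, 16, 27, 9, 8]

arr[0]=2 <= 8: swap with position 0, array becomes [2, 18, 19, 16, 27, 9, 8]
arr[1]=18 > 8: no swap
arr[2]=19 > 8: no swap
arr[3]=16 > 8: no swap
arr[4]=27 > 8: no swap
arr[5]=9 > 8: no swap

Place pivot at position 1: [2, 8, 19, 16, 27, 9, 18]
Pivot position: 1

After partitioning with pivot 8, the array becomes [2, 8, 19, 16, 27, 9, 18]. The pivot is placed at index 1. All elements to the left of the pivot are <= 8, and all elements to the right are > 8.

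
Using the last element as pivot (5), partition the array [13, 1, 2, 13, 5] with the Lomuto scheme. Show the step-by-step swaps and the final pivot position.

Lomuto partition with pivot = 5:

Initial array: [13, 1, 2, 13, 5]

arr[0]=13 > 5: no swap
arr[1]=1 <= 5: swap with position 0, array becomes [1, 13, 2, 13, 5]
arr[2]=2 <= 5: swap with position 1, array becomes [1, 2, 13, 13, 5]
arr[3]=13 > 5: no swap

Place pivot at position 2: [1, 2, 5, 13, 13]
Pivot position: 2

After partitioning with pivot 5, the array becomes [1, 2, 5, 13, 13]. The pivot is placed at index 2. All elements to the left of the pivot are <= 5, and all elements to the right are > 5.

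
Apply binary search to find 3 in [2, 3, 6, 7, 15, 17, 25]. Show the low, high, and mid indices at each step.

Binary search for 3 in [2, 3, 6, 7, 15, 17, 25]:

lo=0, hi=6, mid=3, arr[mid]=7 -> 7 > 3, search left half
lo=0, hi=2, mid=1, arr[mid]=3 -> Found target at index 1!

Binary search finds 3 at index 1 after 2 comparisons. The search repeatedly halves the search space by comparing with the middle element.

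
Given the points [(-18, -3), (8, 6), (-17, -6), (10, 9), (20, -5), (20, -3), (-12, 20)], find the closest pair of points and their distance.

Computing all pairwise distances among 7 points:

d((-18, -3), (8, 6)) = 27.5136
d((-18, -3), (-17, -6)) = 3.1623
d((-18, -3), (10, 9)) = 30.4631
d((-18, -3), (20, -5)) = 38.0526
d((-18, -3), (20, -3)) = 38.0
d((-18, -3), (-12, 20)) = 23.7697
d((8, 6), (-17, -6)) = 27.7308
d((8, 6), (10, 9)) = 3.6056
d((8, 6), (20, -5)) = 16.2788
d((8, 6), (20, -3)) = 15.0
d((8, 6), (-12, 20)) = 24.4131
d((-17, -6), (10, 9)) = 30.8869
d((-17, -6), (20, -5)) = 37.0135
d((-17, -6), (20, -3)) = 37.1214
d((-17, -6), (-12, 20)) = 26.4764
d((10, 9), (20, -5)) = 17.2047
d((10, 9), (20, -3)) = 15.6205
d((10, 9), (-12, 20)) = 24.5967
d((20, -5), (20, -3)) = 2.0 <-- minimum
d((20, -5), (-12, 20)) = 40.6079
d((20, -3), (-12, 20)) = 39.4081

Closest pair: (20, -5) and (20, -3) with distance 2.0

The closest pair is (20, -5) and (20, -3) with Euclidean distance 2.0. For 7 points, brute-force pairwise comparison is shown above. For large n, the divide-and-conquer algorithm (sort by x, recurse on halves, check the dividing strip) achieves O(n log n).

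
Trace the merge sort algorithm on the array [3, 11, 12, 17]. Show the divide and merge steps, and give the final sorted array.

Merge sort trace:

Split: [3, 11, 12, 17] -> [3, 11] and [12, 17]
  Split: [3, 11] -> [3] and [11]
  Merge: [3] + [11] -> [3, 11]
  Split: [12, 17] -> [12] and [17]
  Merge: [12] + [17] -> [12, 17]
Merge: [3, 11] + [12, 17] -> [3, 11, 12, 17]

Final sorted array: [3, 11, 12, 17]

The merge sort proceeds by recursively splitting the array and merging sorted halves.
After all merges, the sorted array is [3, 11, 12, 17].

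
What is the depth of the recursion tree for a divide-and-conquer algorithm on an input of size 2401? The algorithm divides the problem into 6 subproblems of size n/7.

For divide and conquer with division factor 7:

Problem sizes at each level:
Level 0: 2401
Level 1: 343
Level 2: 49
Level 3: 7
Level 4: 1

The root is level 0 and the size-1 base case is level 4 (the tree spans levels 0 through 4, i.e. 5 levels counting the root), so the depth is the number of divisions: log_7(2401) = 4

The recursion tree depth is log_7(2401) = 4. At each level, the problem size is divided by 7, so it takes 4 divisions to reduce to a base case of size 1. The algorithm makes 6 recursive calls at each level.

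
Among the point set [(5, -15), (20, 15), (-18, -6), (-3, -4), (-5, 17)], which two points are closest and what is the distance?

Computing all pairwise distances among 5 points:

d((5, -15), (20, 15)) = 33.541
d((5, -15), (-18, -6)) = 24.6982
d((5, -15), (-3, -4)) = 13.6015 <-- minimum
d((5, -15), (-5, 17)) = 33.5261
d((20, 15), (-18, -6)) = 43.4166
d((20, 15), (-3, -4)) = 29.8329
d((20, 15), (-5, 17)) = 25.0799
d((-18, -6), (-3, -4)) = 15.1327
d((-18, -6), (-5, 17)) = 26.4197
d((-3, -4), (-5, 17)) = 21.095

Closest pair: (5, -15) and (-3, -4) with distance 13.6015

The closest pair is (5, -15) and (-3, -4) with Euclidean distance 13.6015. For 5 points, brute-force pairwise comparison is shown above. For large n, the divide-and-conquer algorithm (sort by x, recurse on halves, check the dividing strip) achieves O(n log n).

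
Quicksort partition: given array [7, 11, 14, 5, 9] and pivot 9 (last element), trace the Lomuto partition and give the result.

Lomuto partition with pivot = 9:

Initial array: [7, 11, 14, 5, 9]

arr[0]=7 <= 9: swap with position 0, array becomes [7, 11, 14, 5, 9]
arr[1]=11 > 9: no swap
arr[2]=14 > 9: no swap
arr[3]=5 <= 9: swap with position 1, array becomes [7, 5, 14, 11, 9]

Place pivot at position 2: [7, 5, 9, 11, 14]
Pivot position: 2

After partitioning with pivot 9, the array becomes [7, 5, 9, 11, 14]. The pivot is placed at index 2. All elements to the left of the pivot are <= 9, and all elements to the right are > 9.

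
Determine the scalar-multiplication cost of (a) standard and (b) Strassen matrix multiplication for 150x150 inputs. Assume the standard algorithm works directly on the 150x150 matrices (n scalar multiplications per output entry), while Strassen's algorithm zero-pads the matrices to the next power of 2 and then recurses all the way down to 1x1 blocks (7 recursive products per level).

Matrix multiplication for 150x150 matrices:

Strassen's algorithm requires power-of-2 dimensions. Pad 150x150 to 256x256 (next power of 2).

Standard algorithm: 150^3 = 3375000 multiplications
Strassen's algorithm: 7^(log2(256)) = 7^8 = 5764801 multiplications
Difference: 3375000 - 5764801 = -2389801 (Strassen uses MORE here due to padding overhead — for small or just-over-power-of-2 n, padding can outweigh the per-level savings)

Standard: 3375000 multiplications (150^3). Strassen: 5764801 multiplications (7^8, after padding to 256x256). Strassen reduces 8 recursive multiplications to 7 at each level.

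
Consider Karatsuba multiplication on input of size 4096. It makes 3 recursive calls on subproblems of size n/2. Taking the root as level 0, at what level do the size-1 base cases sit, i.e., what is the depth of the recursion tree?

For divide and conquer with division factor 2:

Problem sizes at each level:
Level 0: 4096
Level 1: 2048
Level 2: 1024
Level 3: 512
Level 4: 256
Level 5: 128
Level 6: 64
Level 7: 32
Level 8: 16
Level 9: 8
Level 10: 4
Level 11: 2
Level 12: 1

The root is level 0 and the size-1 base case is level 12 (the tree spans levels 0 through 12, i.e. 13 levels counting the root), so the depth is the number of divisions: log_2(4096) = 12

The recursion tree depth is log_2(4096) = 12. At each level, the problem size is divided by 2, so it takes 12 divisions to reduce to a base case of size 1. The algorithm makes 3 recursive calls at each level.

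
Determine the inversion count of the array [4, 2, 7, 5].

Finding inversions in [4, 2, 7, 5]:

(0, 1): arr[0]=4 > arr[1]=2
(2, 3): arr[2]=7 > arr[3]=5

Total inversions: 2

The array has 2 inversion(s): (0,1), (2,3). Each pair (i,j) satisfies i < j and arr[i] > arr[j].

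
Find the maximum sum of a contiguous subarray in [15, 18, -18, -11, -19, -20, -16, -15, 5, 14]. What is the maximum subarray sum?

Using Kadane's algorithm on [15, 18, -18, -11, -19, -20, -16, -15, 5, 14]:

Scanning through the array:
Position 1 (value 18): max_ending_here = 33, max_so_far = 33
Position 2 (value -18): max_ending_here = 15, max_so_far = 33
Position 3 (value -11): max_ending_here = 4, max_so_far = 33
Position 4 (value -19): max_ending_here = -15, max_so_far = 33
Position 5 (value -20): max_ending_here = -20, max_so_far = 33
Position 6 (value -16): max_ending_here = -16, max_so_far = 33
Position 7 (value -15): max_ending_here = -15, max_so_far = 33
Position 8 (value 5): max_ending_here = 5, max_so_far = 33
Position 9 (value 14): max_ending_here = 19, max_so_far = 33

Maximum subarray: [15, 18]
Maximum sum: 33

The maximum subarray is [15, 18] with sum 33. This subarray runs from index 0 to index 1.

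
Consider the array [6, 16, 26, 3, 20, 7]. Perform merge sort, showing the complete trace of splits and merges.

Merge sort trace:

Split: [6, 16, 26, 3, 20, 7] -> [6, 16, 26] and [3, 20, 7]
  Split: [6, 16, 26] -> [6] and [16, 26]
    Split: [16, 26] -> [16] and [26]
    Merge: [16] + [26] -> [16, 26]
  Merge: [6] + [16, 26] -> [6, 16, 26]
  Split: [3, 20, 7] -> [3] and [20, 7]
    Split: [20, 7] -> [20] and [7]
    Merge: [20] + [7] -> [7, 20]
  Merge: [3] + [7, 20] -> [3, 7, 20]
Merge: [6, 16, 26] + [3, 7, 20] -> [3, 6, 7, 16, 20, 26]

Final sorted array: [3, 6, 7, 16, 20, 26]

The merge sort proceeds by recursively splitting the array and merging sorted halves.
After all merges, the sorted array is [3, 6, 7, 16, 20, 26].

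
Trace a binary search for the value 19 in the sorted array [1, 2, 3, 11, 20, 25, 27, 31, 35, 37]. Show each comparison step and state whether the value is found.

Binary search for 19 in [1, 2, 3, 11, 20, 25, 27, 31, 35, 37]:

lo=0, hi=9, mid=4, arr[mid]=20 -> 20 > 19, search left half
lo=0, hi=3, mid=1, arr[mid]=2 -> 2 < 19, search right half
lo=2, hi=3, mid=2, arr[mid]=3 -> 3 < 19, search right half
lo=3, hi=3, mid=3, arr[mid]=11 -> 11 < 19, search right half
lo=4 > hi=3, target 19 not found

Binary search determines that 19 is not in the array after 4 comparisons. The search space was exhausted without finding the target.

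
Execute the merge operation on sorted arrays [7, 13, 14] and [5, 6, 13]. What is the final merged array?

Merging process:

Compare 7 vs 5: take 5 from right. Merged: [5]
Compare 7 vs 6: take 6 from right. Merged: [5, 6]
Compare 7 vs 13: take 7 from left. Merged: [5, 6, 7]
Compare 13 vs 13: take 13 from left. Merged: [5, 6, 7, 13]
Compare 14 vs 13: take 13 from right. Merged: [5, 6, 7, 13, 13]
Append remaining from left: [14]. Merged: [5, 6, 7, 13, 13, 14]

Final merged array: [5, 6, 7, 13, 13, 14]
Total comparisons: 5

The merged array is [5, 6, 7, 13, 13, 14], requiring 5 comparisons. The merge step runs in O(n) time where n is the total number of elements.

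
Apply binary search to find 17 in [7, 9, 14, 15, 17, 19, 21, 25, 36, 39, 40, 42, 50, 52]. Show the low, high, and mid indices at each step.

Binary search for 17 in [7, 9, 14, 15, 17, 19, 21, 25, 36, 39, 40, 42, 50, 52]:

lo=0, hi=13, mid=6, arr[mid]=21 -> 21 > 17, search left half
lo=0, hi=5, mid=2, arr[mid]=14 -> 14 < 17, search right half
lo=3, hi=5, mid=4, arr[mid]=17 -> Found target at index 4!

Binary search finds 17 at index 4 after 3 comparisons. The search repeatedly halves the search space by comparing with the middle element.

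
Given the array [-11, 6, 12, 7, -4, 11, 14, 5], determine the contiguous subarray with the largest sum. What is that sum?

Using Kadane's algorithm on [-11, 6, 12, 7, -4, 11, 14, 5]:

Scanning through the array:
Position 1 (value 6): max_ending_here = 6, max_so_far = 6
Position 2 (value 12): max_ending_here = 18, max_so_far = 18
Position 3 (value 7): max_ending_here = 25, max_so_far = 25
Position 4 (value -4): max_ending_here = 21, max_so_far = 25
Position 5 (value 11): max_ending_here = 32, max_so_far = 32
Position 6 (value 14): max_ending_here = 46, max_so_far = 46
Position 7 (value 5): max_ending_here = 51, max_so_far = 51

Maximum subarray: [6, 12, 7, -4, 11, 14, 5]
Maximum sum: 51

The maximum subarray is [6, 12, 7, -4, 11, 14, 5] with sum 51. This subarray runs from index 1 to index 7.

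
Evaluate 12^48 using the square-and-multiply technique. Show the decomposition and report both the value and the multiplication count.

Computing 12^48 by squaring (build up from 12^1; each line after the first costs one multiplication):

12^1 = 12
12^2 = (12^1)^2 = 12^2 = 144
12^3 = 12 * 12^2 = 12 * 144 = 1728
12^6 = (12^3)^2 = 1728^2 = 2985984
12^12 = (12^6)^2 = 2985984^2 = 8916100448256
12^24 = (12^12)^2 = 8916100448256^2 = 79496847203390844133441536
12^48 = (12^24)^2 = 79496847203390844133441536^2 = 6319748715279270675921934218987893281199411530039296

Result: 6319748715279270675921934218987893281199411530039296
Multiplications needed: 6 (6 lines after 12^1)

12^48 = 6319748715279270675921934218987893281199411530039296. Using exponentiation by squaring, this requires 6 multiplications. The key idea: if the exponent is even, square the half-power; if odd, multiply by the base once.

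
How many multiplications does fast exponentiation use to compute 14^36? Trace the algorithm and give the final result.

Computing 14^36 by squaring (build up from 14^1; each line after the first costs one multiplication):

14^1 = 14
14^2 = (14^1)^2 = 14^2 = 196
14^4 = (14^2)^2 = 196^2 = 38416
14^8 = (14^4)^2 = 38416^2 = 1475789056
14^9 = 14 * 14^8 = 14 * 1475789056 = 20661046784
14^18 = (14^9)^2 = 20661046784^2 = 426878854210636742656
14^36 = (14^18)^2 = 426878854210636742656^2 = 182225556172186058674940229804729969934336

Result: 182225556172186058674940229804729969934336
Multiplications needed: 6 (6 lines after 14^1)

14^36 = 182225556172186058674940229804729969934336. Using exponentiation by squaring, this requires 6 multiplications. The key idea: if the exponent is even, square the half-power; if odd, multiply by the base once.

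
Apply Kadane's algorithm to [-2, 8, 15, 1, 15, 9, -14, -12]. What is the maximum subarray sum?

Using Kadane's algorithm on [-2, 8, 15, 1, 15, 9, -14, -12]:

Scanning through the array:
Position 1 (value 8): max_ending_here = 8, max_so_far = 8
Position 2 (value 15): max_ending_here = 23, max_so_far = 23
Position 3 (value 1): max_ending_here = 24, max_so_far = 24
Position 4 (value 15): max_ending_here = 39, max_so_far = 39
Position 5 (value 9): max_ending_here = 48, max_so_far = 48
Position 6 (value -14): max_ending_here = 34, max_so_far = 48
Position 7 (value -12): max_ending_here = 22, max_so_far = 48

Maximum subarray: [8, 15, 1, 15, 9]
Maximum sum: 48

The maximum subarray is [8, 15, 1, 15, 9] with sum 48. This subarray runs from index 1 to index 5.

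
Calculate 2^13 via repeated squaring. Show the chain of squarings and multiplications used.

Computing 2^13 by squaring (build up from 2^1; each line after the first costs one multiplication):

2^1 = 2
2^2 = (2^1)^2 = 2^2 = 4
2^3 = 2 * 2^2 = 2 * 4 = 8
2^6 = (2^3)^2 = 8^2 = 64
2^12 = (2^6)^2 = 64^2 = 4096
2^13 = 2 * 2^12 = 2 * 4096 = 8192

Result: 8192
Multiplications needed: 5 (5 lines after 2^1)

2^13 = 8192. Using exponentiation by squaring, this requires 5 multiplications. The key idea: if the exponent is even, square the half-power; if odd, multiply by the base once.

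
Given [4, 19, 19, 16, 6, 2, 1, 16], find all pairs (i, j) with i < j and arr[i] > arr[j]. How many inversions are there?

Finding inversions in [4, 19, 19, 16, 6, 2, 1, 16]:

(0, 5): arr[0]=4 > arr[5]=2
(0, 6): arr[0]=4 > arr[6]=1
(1, 3): arr[1]=19 > arr[3]=16
(1, 4): arr[1]=19 > arr[4]=6
(1, 5): arr[1]=19 > arr[5]=2
(1, 6): arr[1]=19 > arr[6]=1
(1, 7): arr[1]=19 > arr[7]=16
(2, 3): arr[2]=19 > arr[3]=16
(2, 4): arr[2]=19 > arr[4]=6
(2, 5): arr[2]=19 > arr[5]=2
(2, 6): arr[2]=19 > arr[6]=1
(2, 7): arr[2]=19 > arr[7]=16
(3, 4): arr[3]=16 > arr[4]=6
(3, 5): arr[3]=16 > arr[5]=2
(3, 6): arr[3]=16 > arr[6]=1
(4, 5): arr[4]=6 > arr[5]=2
(4, 6): arr[4]=6 > arr[6]=1
(5, 6): arr[5]=2 > arr[6]=1

Total inversions: 18

The array has 18 inversion(s): (0,5), (0,6), (1,3), (1,4), (1,5), (1,6), (1,7), (2,3), (2,4), (2,5), (2,6), (2,7), (3,4), (3,5), (3,6), (4,5), (4,6), (5,6). Each pair (i,j) satisfies i < j and arr[i] > arr[j].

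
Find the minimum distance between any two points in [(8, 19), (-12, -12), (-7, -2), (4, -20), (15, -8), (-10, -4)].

Computing all pairwise distances among 6 points:

d((8, 19), (-12, -12)) = 36.8917
d((8, 19), (-7, -2)) = 25.807
d((8, 19), (4, -20)) = 39.2046
d((8, 19), (15, -8)) = 27.8927
d((8, 19), (-10, -4)) = 29.2062
d((-12, -12), (-7, -2)) = 11.1803
d((-12, -12), (4, -20)) = 17.8885
d((-12, -12), (15, -8)) = 27.2947
d((-12, -12), (-10, -4)) = 8.2462
d((-7, -2), (4, -20)) = 21.095
d((-7, -2), (15, -8)) = 22.8035
d((-7, -2), (-10, -4)) = 3.6056 <-- minimum
d((4, -20), (15, -8)) = 16.2788
d((4, -20), (-10, -4)) = 21.2603
d((15, -8), (-10, -4)) = 25.318

Closest pair: (-7, -2) and (-10, -4) with distance 3.6056

The closest pair is (-7, -2) and (-10, -4) with Euclidean distance 3.6056. For 6 points, brute-force pairwise comparison is shown above. For large n, the divide-and-conquer algorithm (sort by x, recurse on halves, check the dividing strip) achieves O(n log n).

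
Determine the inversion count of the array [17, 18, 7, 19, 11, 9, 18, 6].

Finding inversions in [17, 18, 7, 19, 11, 9, 18, 6]:

(0, 2): arr[0]=17 > arr[2]=7
(0, 4): arr[0]=17 > arr[4]=11
(0, 5): arr[0]=17 > arr[5]=9
(0, 7): arr[0]=17 > arr[7]=6
(1, 2): arr[1]=18 > arr[2]=7
(1, 4): arr[1]=18 > arr[4]=11
(1, 5): arr[1]=18 > arr[5]=9
(1, 7): arr[1]=18 > arr[7]=6
(2, 7): arr[2]=7 > arr[7]=6
(3, 4): arr[3]=19 > arr[4]=11
(3, 5): arr[3]=19 > arr[5]=9
(3, 6): arr[3]=19 > arr[6]=18
(3, 7): arr[3]=19 > arr[7]=6
(4, 5): arr[4]=11 > arr[5]=9
(4, 7): arr[4]=11 > arr[7]=6
(5, 7): arr[5]=9 > arr[7]=6
(6, 7): arr[6]=18 > arr[7]=6

Total inversions: 17

The array has 17 inversion(s): (0,2), (0,4), (0,5), (0,7), (1,2), (1,4), (1,5), (1,7), (2,7), (3,4), (3,5), (3,6), (3,7), (4,5), (4,7), (5,7), (6,7). Each pair (i,j) satisfies i < j and arr[i] > arr[j].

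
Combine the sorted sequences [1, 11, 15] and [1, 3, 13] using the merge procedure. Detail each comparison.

Merging process:

Compare 1 vs 1: take 1 from left. Merged: [1]
Compare 11 vs 1: take 1 from right. Merged: [1, 1]
Compare 11 vs 3: take 3 from right. Merged: [1, 1, 3]
Compare 11 vs 13: take 11 from left. Merged: [1, 1, 3, 11]
Compare 15 vs 13: take 13 from right. Merged: [1, 1, 3, 11, 13]
Append remaining from left: [15]. Merged: [1, 1, 3, 11, 13, 15]

Final merged array: [1, 1, 3, 11, 13, 15]
Total comparisons: 5

The merged array is [1, 1, 3, 11, 13, 15], requiring 5 comparisons. The merge step runs in O(n) time where n is the total number of elements.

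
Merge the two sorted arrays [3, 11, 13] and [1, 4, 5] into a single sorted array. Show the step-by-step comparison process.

Merging process:

Compare 3 vs 1: take 1 from right. Merged: [1]
Compare 3 vs 4: take 3 from left. Merged: [1, 3]
Compare 11 vs 4: take 4 from right. Merged: [1, 3, 4]
Compare 11 vs 5: take 5 from right. Merged: [1, 3, 4, 5]
Append remaining from left: [11, 13]. Merged: [1, 3, 4, 5, 11, 13]

Final merged array: [1, 3, 4, 5, 11, 13]
Total comparisons: 4

The merged array is [1, 3, 4, 5, 11, 13], requiring 4 comparisons. The merge step runs in O(n) time where n is the total number of elements.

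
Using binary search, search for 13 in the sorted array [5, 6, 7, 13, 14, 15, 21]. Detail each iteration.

Binary search for 13 in [5, 6, 7, 13, 14, 15, 21]:

lo=0, hi=6, mid=3, arr[mid]=13 -> Found target at index 3!

Binary search finds 13 at index 3 after 1 comparisons. The search repeatedly halves the search space by comparing with the middle element.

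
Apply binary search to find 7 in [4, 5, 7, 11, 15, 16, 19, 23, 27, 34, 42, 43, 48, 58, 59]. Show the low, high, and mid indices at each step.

Binary search for 7 in [4, 5, 7, 11, 15, 16, 19, 23, 27, 34, 42, 43, 48, 58, 59]:

lo=0, hi=14, mid=7, arr[mid]=23 -> 23 > 7, search left half
lo=0, hi=6, mid=3, arr[mid]=11 -> 11 > 7, search left half
lo=0, hi=2, mid=1, arr[mid]=5 -> 5 < 7, search right half
lo=2, hi=2, mid=2, arr[mid]=7 -> Found target at index 2!

Binary search finds 7 at index 2 after 4 comparisons. The search repeatedly halves the search space by comparing with the middle element.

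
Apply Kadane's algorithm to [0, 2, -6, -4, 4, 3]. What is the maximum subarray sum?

Using Kadane's algorithm on [0, 2, -6, -4, 4, 3]:

Scanning through the array:
Position 1 (value 2): max_ending_here = 2, max_so_far = 2
Position 2 (value -6): max_ending_here = -4, max_so_far = 2
Position 3 (value -4): max_ending_here = -4, max_so_far = 2
Position 4 (value 4): max_ending_here = 4, max_so_far = 4
Position 5 (value 3): max_ending_here = 7, max_so_far = 7

Maximum subarray: [4, 3]
Maximum sum: 7

The maximum subarray is [4, 3] with sum 7. This subarray runs from index 4 to index 5.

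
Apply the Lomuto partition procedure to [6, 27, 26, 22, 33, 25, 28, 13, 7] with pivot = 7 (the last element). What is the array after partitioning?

Lomuto partition with pivot = 7:

Initial array: [6, 27, 26, 22, 33, 25, 28, 13, 7]

arr[0]=6 <= 7: swap with position 0, array becomes [6, 27, 26, 22, 33, 25, 28, 13, 7]
arr[1]=27 > 7: no swap
arr[2]=26 > 7: no swap
arr[3]=22 > 7: no swap
arr[4]=33 > 7: no swap
arr[5]=25 > 7: no swap
arr[6]=28 > 7: no swap
arr[7]=13 > 7: no swap

Place pivot at position 1: [6, 7, 26, 22, 33, 25, 28, 13, 27]
Pivot position: 1

After partitioning with pivot 7, the array becomes [6, 7, 26, 22, 33, 25, 28, 13, 27]. The pivot is placed at index 1. All elements to the left of the pivot are <= 7, and all elements to the right are > 7.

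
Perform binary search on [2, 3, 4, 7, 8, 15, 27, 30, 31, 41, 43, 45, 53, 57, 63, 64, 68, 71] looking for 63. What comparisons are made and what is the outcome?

Binary search for 63 in [2, 3, 4, 7, 8, 15, 27, 30, 31, 41, 43, 45, 53, 57, 63, 64, 68, 71]:

lo=0, hi=17, mid=8, arr[mid]=31 -> 31 < 63, search right half
lo=9, hi=17, mid=13, arr[mid]=57 -> 57 < 63, search right half
lo=14, hi=17, mid=15, arr[mid]=64 -> 64 > 63, search left half
lo=14, hi=14, mid=14, arr[mid]=63 -> Found target at index 14!

Binary search finds 63 at index 14 after 4 comparisons. The search repeatedly halves the search space by comparing with the middle element.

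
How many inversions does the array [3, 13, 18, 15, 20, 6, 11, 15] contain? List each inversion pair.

Finding inversions in [3, 13, 18, 15, 20, 6, 11, 15]:

(1, 5): arr[1]=13 > arr[5]=6
(1, 6): arr[1]=13 > arr[6]=11
(2, 3): arr[2]=18 > arr[3]=15
(2, 5): arr[2]=18 > arr[5]=6
(2, 6): arr[2]=18 > arr[6]=11
(2, 7): arr[2]=18 > arr[7]=15
(3, 5): arr[3]=15 > arr[5]=6
(3, 6): arr[3]=15 > arr[6]=11
(4, 5): arr[4]=20 > arr[5]=6
(4, 6): arr[4]=20 > arr[6]=11
(4, 7): arr[4]=20 > arr[7]=15

Total inversions: 11

The array has 11 inversion(s): (1,5), (1,6), (2,3), (2,5), (2,6), (2,7), (3,5), (3,6), (4,5), (4,6), (4,7). Each pair (i,j) satisfies i < j and arr[i] > arr[j].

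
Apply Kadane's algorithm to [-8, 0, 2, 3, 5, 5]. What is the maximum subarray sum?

Using Kadane's algorithm on [-8, 0, 2, 3, 5, 5]:

Scanning through the array:
Position 1 (value 0): max_ending_here = 0, max_so_far = 0
Position 2 (value 2): max_ending_here = 2, max_so_far = 2
Position 3 (value 3): max_ending_here = 5, max_so_far = 5
Position 4 (value 5): max_ending_here = 10, max_so_far = 10
Position 5 (value 5): max_ending_here = 15, max_so_far = 15

Maximum subarray: [0, 2, 3, 5, 5]
Maximum sum: 15

The maximum subarray is [0, 2, 3, 5, 5] with sum 15. This subarray runs from index 1 to index 5.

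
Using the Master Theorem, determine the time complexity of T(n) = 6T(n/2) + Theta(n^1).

Master Theorem for T(n) = 6T(n/2) + O(n^1):

a = 6, b = 2, c = 1
log_b(a) = log_2(6) = 2.5850

Case 1: c = 1 < log_2(6) = 2.5850
T(n) = O(n^(log_2 6))

For T(n) = 6T(n/2) + O(n^1): log_2(6) = 2.5850. This is Case 1 of the Master Theorem (c < log_b(a), work dominated by leaves), giving O(n^(log_2 6)).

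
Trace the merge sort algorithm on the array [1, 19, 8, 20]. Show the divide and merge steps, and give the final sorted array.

Merge sort trace:

Split: [1, 19, 8, 20] -> [1, 19] and [8, 20]
  Split: [1, 19] -> [1] and [19]
  Merge: [1] + [19] -> [1, 19]
  Split: [8, 20] -> [8] and [20]
  Merge: [8] + [20] -> [8, 20]
Merge: [1, 19] + [8, 20] -> [1, 8, 19, 20]

Final sorted array: [1, 8, 19, 20]

The merge sort proceeds by recursively splitting the array and merging sorted halves.
After all merges, the sorted array is [1, 8, 19, 20].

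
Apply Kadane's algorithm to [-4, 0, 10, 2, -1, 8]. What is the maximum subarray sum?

Using Kadane's algorithm on [-4, 0, 10, 2, -1, 8]:

Scanning through the array:
Position 1 (value 0): max_ending_here = 0, max_so_far = 0
Position 2 (value 10): max_ending_here = 10, max_so_far = 10
Position 3 (value 2): max_ending_here = 12, max_so_far = 12
Position 4 (value -1): max_ending_here = 11, max_so_far = 12
Position 5 (value 8): max_ending_here = 19, max_so_far = 19

Maximum subarray: [0, 10, 2, -1, 8]
Maximum sum: 19

The maximum subarray is [0, 10, 2, -1, 8] with sum 19. This subarray runs from index 1 to index 5.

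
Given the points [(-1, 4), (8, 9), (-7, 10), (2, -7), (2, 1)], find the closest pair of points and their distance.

Computing all pairwise distances among 5 points:

d((-1, 4), (8, 9)) = 10.2956
d((-1, 4), (-7, 10)) = 8.4853
d((-1, 4), (2, -7)) = 11.4018
d((-1, 4), (2, 1)) = 4.2426 <-- minimum
d((8, 9), (-7, 10)) = 15.0333
d((8, 9), (2, -7)) = 17.088
d((8, 9), (2, 1)) = 10.0
d((-7, 10), (2, -7)) = 19.2354
d((-7, 10), (2, 1)) = 12.7279
d((2, -7), (2, 1)) = 8.0

Closest pair: (-1, 4) and (2, 1) with distance 4.2426

The closest pair is (-1, 4) and (2, 1) with Euclidean distance 4.2426. For 5 points, brute-force pairwise comparison is shown above. For large n, the divide-and-conquer algorithm (sort by x, recurse on halves, check the dividing strip) achieves O(n log n).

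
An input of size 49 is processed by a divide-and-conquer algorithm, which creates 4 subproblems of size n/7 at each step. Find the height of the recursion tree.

For divide and conquer with division factor 7:

Problem sizes at each level:
Level 0: 49
Level 1: 7
Level 2: 1

The root is level 0 and the size-1 base case is level 2 (the tree spans levels 0 through 2, i.e. 3 levels counting the root), so the depth is the number of divisions: log_7(49) = 2

The recursion tree depth is log_7(49) = 2. At each level, the problem size is divided by 7, so it takes 2 divisions to reduce to a base case of size 1. The algorithm makes 4 recursive calls at each level.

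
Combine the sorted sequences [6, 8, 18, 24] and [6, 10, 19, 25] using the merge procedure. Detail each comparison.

Merging process:

Compare 6 vs 6: take 6 from left. Merged: [6]
Compare 8 vs 6: take 6 from right. Merged: [6, 6]
Compare 8 vs 10: take 8 from left. Merged: [6, 6, 8]
Compare 18 vs 10: take 10 from right. Merged: [6, 6, 8, 10]
Compare 18 vs 19: take 18 from left. Merged: [6, 6, 8, 10, 18]
Compare 24 vs 19: take 19 from right. Merged: [6, 6, 8, 10, 18, 19]
Compare 24 vs 25: take 24 from left. Merged: [6, 6, 8, 10, 18, 19, 24]
Append remaining from right: [25]. Merged: [6, 6, 8, 10, 18, 19, 24, 25]

Final merged array: [6, 6, 8, 10, 18, 19, 24, 25]
Total comparisons: 7

The merged array is [6, 6, 8, 10, 18, 19, 24, 25], requiring 7 comparisons. The merge step runs in O(n) time where n is the total number of elements.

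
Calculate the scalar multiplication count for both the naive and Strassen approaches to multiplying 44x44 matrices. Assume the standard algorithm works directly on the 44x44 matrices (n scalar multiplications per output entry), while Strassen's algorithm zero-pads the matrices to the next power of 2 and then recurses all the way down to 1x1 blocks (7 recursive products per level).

Matrix multiplication for 44x44 matrices:

Strassen's algorithm requires power-of-2 dimensions. Pad 44x44 to 64x64 (next power of 2).

Standard algorithm: 44^3 = 85184 multiplications
Strassen's algorithm: 7^(log2(64)) = 7^6 = 117649 multiplications
Difference: 85184 - 117649 = -32465 (Strassen uses MORE here due to padding overhead — for small or just-over-power-of-2 n, padding can outweigh the per-level savings)

Standard: 85184 multiplications (44^3). Strassen: 117649 multiplications (7^6, after padding to 64x64). Strassen reduces 8 recursive multiplications to 7 at each level.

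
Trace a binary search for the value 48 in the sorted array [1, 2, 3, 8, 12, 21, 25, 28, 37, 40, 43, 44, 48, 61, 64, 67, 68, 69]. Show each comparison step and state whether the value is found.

Binary search for 48 in [1, 2, 3, 8, 12, 21, 25, 28, 37, 40, 43, 44, 48, 61, 64, 67, 68, 69]:

lo=0, hi=17, mid=8, arr[mid]=37 -> 37 < 48, search right half
lo=9, hi=17, mid=13, arr[mid]=61 -> 61 > 48, search left half
lo=9, hi=12, mid=10, arr[mid]=43 -> 43 < 48, search right half
lo=11, hi=12, mid=11, arr[mid]=44 -> 44 < 48, search right half
lo=12, hi=12, mid=12, arr[mid]=48 -> Found target at index 12!

Binary search finds 48 at index 12 after 5 comparisons. The search repeatedly halves the search space by comparing with the middle element.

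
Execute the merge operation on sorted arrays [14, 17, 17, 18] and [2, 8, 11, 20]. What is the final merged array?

Merging process:

Compare 14 vs 2: take 2 from right. Merged: [2]
Compare 14 vs 8: take 8 from right. Merged: [2, 8]
Compare 14 vs 11: take 11 from right. Merged: [2, 8, 11]
Compare 14 vs 20: take 14 from left. Merged: [2, 8, 11, 14]
Compare 17 vs 20: take 17 from left. Merged: [2, 8, 11, 14, 17]
Compare 17 vs 20: take 17 from left. Merged: [2, 8, 11, 14, 17, 17]
Compare 18 vs 20: take 18 from left. Merged: [2, 8, 11, 14, 17, 17, 18]
Append remaining from right: [20]. Merged: [2, 8, 11, 14, 17, 17, 18, 20]

Final merged array: [2, 8, 11, 14, 17, 17, 18, 20]
Total comparisons: 7

The merged array is [2, 8, 11, 14, 17, 17, 18, 20], requiring 7 comparisons. The merge step runs in O(n) time where n is the total number of elements.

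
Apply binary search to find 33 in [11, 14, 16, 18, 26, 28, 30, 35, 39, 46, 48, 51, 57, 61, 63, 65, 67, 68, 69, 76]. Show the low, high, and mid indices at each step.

Binary search for 33 in [11, 14, 16, 18, 26, 28, 30, 35, 39, 46, 48, 51, 57, 61, 63, 65, 67, 68, 69, 76]:

lo=0, hi=19, mid=9, arr[mid]=46 -> 46 > 33, search left half
lo=0, hi=8, mid=4, arr[mid]=26 -> 26 < 33, search right half
lo=5, hi=8, mid=6, arr[mid]=30 -> 30 < 33, search right half
lo=7, hi=8, mid=7, arr[mid]=35 -> 35 > 33, search left half
lo=7 > hi=6, target 33 not found

Binary search determines that 33 is not in the array after 4 comparisons. The search space was exhausted without finding the target.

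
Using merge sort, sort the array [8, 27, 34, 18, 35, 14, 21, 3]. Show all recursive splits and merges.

Merge sort trace:

Split: [8, 27, 34, 18, 35, 14, 21, 3] -> [8, 27, 34, 18] and [35, 14, 21, 3]
  Split: [8, 27, 34, 18] -> [8, 27] and [34, 18]
    Split: [8, 27] -> [8] and [27]
    Merge: [8] + [27] -> [8, 27]
    Split: [34, 18] -> [34] and [18]
    Merge: [34] + [18] -> [18, 34]
  Merge: [8, 27] + [18, 34] -> [8, 18, 27, 34]
  Split: [35, 14, 21, 3] -> [35, 14] and [21, 3]
    Split: [35, 14] -> [35] and [14]
    Merge: [35] + [14] -> [14, 35]
    Split: [21, 3] -> [21] and [3]
    Merge: [21] + [3] -> [3, 21]
  Merge: [14, 35] + [3, 21] -> [3, 14, 21, 35]
Merge: [8, 18, 27, 34] + [3, 14, 21, 35] -> [3, 8, 14, 18, 21, 27, 34, 35]

Final sorted array: [3, 8, 14, 18, 21, 27, 34, 35]

The merge sort proceeds by recursively splitting the array and merging sorted halves.
After all merges, the sorted array is [3, 8, 14, 18, 21, 27, 34, 35].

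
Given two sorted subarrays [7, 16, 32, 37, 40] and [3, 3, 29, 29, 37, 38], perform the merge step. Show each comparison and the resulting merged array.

Merging process:

Compare 7 vs 3: take 3 from right. Merged: [3]
Compare 7 vs 3: take 3 from right. Merged: [3, 3]
Compare 7 vs 29: take 7 from left. Merged: [3, 3, 7]
Compare 16 vs 29: take 16 from left. Merged: [3, 3, 7, 16]
Compare 32 vs 29: take 29 from right. Merged: [3, 3, 7, 16, 29]
Compare 32 vs 29: take 29 from right. Merged: [3, 3, 7, 16, 29, 29]
Compare 32 vs 37: take 32 from left. Merged: [3, 3, 7, 16, 29, 29, 32]
Compare 37 vs 37: take 37 from left. Merged: [3, 3, 7, 16, 29, 29, 32, 37]
Compare 40 vs 37: take 37 from right. Merged: [3, 3, 7, 16, 29, 29, 32, 37, 37]
Compare 40 vs 38: take 38 from right. Merged: [3, 3, 7, 16, 29, 29, 32, 37, 37, 38]
Append remaining from left: [40]. Merged: [3, 3, 7, 16, 29, 29, 32, 37, 37, 38, 40]

Final merged array: [3, 3, 7, 16, 29, 29, 32, 37, 37, 38, 40]
Total comparisons: 10

The merged array is [3, 3, 7, 16, 29, 29, 32, 37, 37, 38, 40], requiring 10 comparisons. The merge step runs in O(n) time where n is the total number of elements.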